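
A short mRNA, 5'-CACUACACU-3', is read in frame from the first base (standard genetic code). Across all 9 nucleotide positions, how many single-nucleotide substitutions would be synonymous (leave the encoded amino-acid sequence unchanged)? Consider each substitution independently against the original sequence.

Codon 1 (CAC, His): 1 synonymous substitution.
Codon 2 (UAC, Tyr): 1 synonymous substitution.
Codon 3 (ACU, Thr): 3 synonymous substitutions.
Total: 1 + 1 + 3 = 5.

5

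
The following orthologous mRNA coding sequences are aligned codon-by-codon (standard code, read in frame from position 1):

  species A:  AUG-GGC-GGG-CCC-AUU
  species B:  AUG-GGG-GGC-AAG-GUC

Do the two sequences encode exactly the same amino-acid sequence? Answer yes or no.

Codon 1: AUG Met / AUG Met — identical.
Codon 2: GGC Gly / GGG Gly — synonymous.
Codon 3: GGG Gly / GGC Gly — synonymous.
Codon 4: CCC Pro / AAG Lys — nonsynonymous.
Codon 5: AUU Ile / GUC Val — nonsynonymous.
Nonsynonymous differences: 2 → different protein.

no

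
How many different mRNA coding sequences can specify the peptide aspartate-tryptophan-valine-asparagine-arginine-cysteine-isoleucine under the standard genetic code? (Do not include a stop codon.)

576

Asp: 2 codons.
Trp: 1 codon.
Val: 4 codons.
Asn: 2 codons.
Arg: 6 codons.
Cys: 2 codons.
Ile: 3 codons.
2 × 1 × 4 × 2 × 6 × 2 × 3 = 576.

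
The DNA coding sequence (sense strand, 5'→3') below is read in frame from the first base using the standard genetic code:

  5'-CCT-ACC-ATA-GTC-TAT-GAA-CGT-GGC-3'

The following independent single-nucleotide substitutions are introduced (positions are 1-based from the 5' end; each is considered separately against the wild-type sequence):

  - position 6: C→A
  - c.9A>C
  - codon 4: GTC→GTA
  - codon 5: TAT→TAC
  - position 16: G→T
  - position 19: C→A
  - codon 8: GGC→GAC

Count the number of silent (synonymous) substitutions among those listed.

Codon 2: ACC (Thr) → ACA (Thr) — synonymous.
Codon 3: ATA (Ile) → ATC (Ile) — synonymous.
Codon 4: GTC (Val) → GTA (Val) — synonymous.
Codon 5: TAT (Tyr) → TAC (Tyr) — synonymous.
Codon 6: GAA (Glu) → TAA (Stop) — nonsense.
Codon 7: CGT (Arg) → AGT (Ser) — missense.
Codon 8: GGC (Gly) → GAC (Asp) — missense.
Synonymous: 4 of 7.

4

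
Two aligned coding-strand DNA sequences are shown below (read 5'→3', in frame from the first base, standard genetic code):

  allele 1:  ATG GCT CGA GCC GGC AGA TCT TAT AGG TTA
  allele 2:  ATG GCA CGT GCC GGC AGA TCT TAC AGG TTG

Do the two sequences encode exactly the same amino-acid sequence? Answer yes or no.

yes

Codon 1: ATG Met / ATG Met — identical.
Codon 2: GCT Ala / GCA Ala — synonymous.
Codon 3: CGA Arg / CGT Arg — synonymous.
Codon 4: GCC Ala / GCC Ala — identical.
Codon 5: GGC Gly / GGC Gly — identical.
Codon 6: AGA Arg / AGA Arg — identical.
Codon 7: TCT Ser / TCT Ser — identical.
Codon 8: TAT Tyr / TAC Tyr — synonymous.
Codon 9: AGG Arg / AGG Arg — identical.
Codon 10: TTA Leu / TTG Leu — synonymous.
Nonsynonymous differences: 0 → same protein.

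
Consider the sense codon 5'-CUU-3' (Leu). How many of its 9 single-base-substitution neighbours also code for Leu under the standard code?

Position 1: none → 0 synonymous.
Position 2: none → 0 synonymous.
Position 3: CUC, CUA, CUG → 3 synonymous.
Total: 0 + 0 + 3 = 3.

3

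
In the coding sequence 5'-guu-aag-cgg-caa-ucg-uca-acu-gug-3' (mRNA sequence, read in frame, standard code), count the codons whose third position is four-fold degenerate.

Codon 1 GUU (Val): third position 4-fold.
Codon 2 AAG (Lys): third position 2-fold.
Codon 3 CGG (Arg): third position 4-fold.
Codon 4 CAA (Gln): third position 2-fold.
Codon 5 UCG (Ser): third position 4-fold.
Codon 6 UCA (Ser): third position 4-fold.
Codon 7 ACU (Thr): third position 4-fold.
Codon 8 GUG (Val): third position 4-fold.
Four-fold degenerate third positions: 6.

6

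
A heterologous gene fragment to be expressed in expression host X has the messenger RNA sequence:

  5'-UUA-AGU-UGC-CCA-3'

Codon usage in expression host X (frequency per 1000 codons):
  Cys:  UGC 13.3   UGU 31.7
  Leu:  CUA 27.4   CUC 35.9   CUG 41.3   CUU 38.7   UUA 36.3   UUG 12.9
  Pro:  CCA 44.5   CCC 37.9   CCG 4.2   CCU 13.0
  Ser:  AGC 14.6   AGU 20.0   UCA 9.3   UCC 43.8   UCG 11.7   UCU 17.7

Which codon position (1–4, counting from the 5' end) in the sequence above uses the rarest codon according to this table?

3

Codon 1 UUA (Leu): 36.3 per 1000.
Codon 2 AGU (Ser): 20.0 per 1000.
Codon 3 UGC (Cys): 13.3 per 1000.
Codon 4 CCA (Pro): 44.5 per 1000.
Lowest frequency is 13.3 at codon 3.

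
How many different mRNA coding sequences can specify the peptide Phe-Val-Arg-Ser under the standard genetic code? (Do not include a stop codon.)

288

Phe: 2 codons.
Val: 4 codons.
Arg: 6 codons.
Ser: 6 codons.
2 × 4 × 6 × 6 = 288.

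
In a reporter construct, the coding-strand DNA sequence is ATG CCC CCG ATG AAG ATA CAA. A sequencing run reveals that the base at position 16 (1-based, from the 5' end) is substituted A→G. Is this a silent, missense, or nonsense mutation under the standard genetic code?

missense

Position 16 falls in codon 6: ATA → Ile.
After the substitution the codon is GTA → Val.
Ile ≠ Val, so this is a missense mutation.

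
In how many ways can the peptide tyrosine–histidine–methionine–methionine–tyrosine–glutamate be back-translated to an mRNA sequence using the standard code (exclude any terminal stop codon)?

Tyr: 2 codons.
His: 2 codons.
Met: 1 codon.
Met: 1 codon.
Tyr: 2 codons.
Glu: 2 codons.
2 × 2 × 1 × 1 × 2 × 2 = 16.

16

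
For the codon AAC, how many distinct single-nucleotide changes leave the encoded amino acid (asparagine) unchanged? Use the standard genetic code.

Position 1: none → 0 synonymous.
Position 2: none → 0 synonymous.
Position 3: AAT → 1 synonymous.
Total: 0 + 0 + 1 = 1.

1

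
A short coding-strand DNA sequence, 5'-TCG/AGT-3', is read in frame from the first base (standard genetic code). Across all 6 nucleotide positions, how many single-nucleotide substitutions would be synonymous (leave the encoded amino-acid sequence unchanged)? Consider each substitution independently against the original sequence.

4

Codon 1 (TCG, Ser): 3 synonymous substitutions.
Codon 2 (AGT, Ser): 1 synonymous substitution.
Total: 3 + 1 = 4.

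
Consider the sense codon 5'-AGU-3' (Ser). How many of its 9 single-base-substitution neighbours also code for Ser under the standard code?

Position 1: none → 0 synonymous.
Position 2: none → 0 synonymous.
Position 3: AGC → 1 synonymous.
Total: 0 + 0 + 1 = 1.

1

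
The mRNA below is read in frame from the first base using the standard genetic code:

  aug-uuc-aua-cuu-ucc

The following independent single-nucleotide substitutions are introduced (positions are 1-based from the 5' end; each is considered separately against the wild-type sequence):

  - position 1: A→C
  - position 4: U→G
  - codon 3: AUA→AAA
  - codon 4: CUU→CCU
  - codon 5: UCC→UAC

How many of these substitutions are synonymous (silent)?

0

Codon 1: AUG (Met) → CUG (Leu) — missense.
Codon 2: UUC (Phe) → GUC (Val) — missense.
Codon 3: AUA (Ile) → AAA (Lys) — missense.
Codon 4: CUU (Leu) → CCU (Pro) — missense.
Codon 5: UCC (Ser) → UAC (Tyr) — missense.
Synonymous: 0 of 5.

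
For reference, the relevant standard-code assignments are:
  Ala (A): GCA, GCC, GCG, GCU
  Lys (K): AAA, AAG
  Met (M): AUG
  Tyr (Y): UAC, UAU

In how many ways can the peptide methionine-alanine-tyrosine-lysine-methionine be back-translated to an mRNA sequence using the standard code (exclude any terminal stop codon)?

Met: 1 codon.
Ala: 4 codons.
Tyr: 2 codons.
Lys: 2 codons.
Met: 1 codon.
1 × 4 × 2 × 2 × 1 = 16.

16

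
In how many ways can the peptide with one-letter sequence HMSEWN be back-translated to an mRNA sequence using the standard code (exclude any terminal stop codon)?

48

His: 2 codons.
Met: 1 codon.
Ser: 6 codons.
Glu: 2 codons.
Trp: 1 codon.
Asn: 2 codons.
2 × 1 × 6 × 2 × 1 × 2 = 48.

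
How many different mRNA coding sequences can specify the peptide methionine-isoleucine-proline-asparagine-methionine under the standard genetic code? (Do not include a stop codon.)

Met: 1 codon.
Ile: 3 codons.
Pro: 4 codons.
Asn: 2 codons.
Met: 1 codon.
1 × 3 × 4 × 2 × 1 = 24.

24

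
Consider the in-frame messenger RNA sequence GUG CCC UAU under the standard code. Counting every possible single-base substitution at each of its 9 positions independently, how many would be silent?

Codon 1 (GUG, Val): 3 synonymous substitutions.
Codon 2 (CCC, Pro): 3 synonymous substitutions.
Codon 3 (UAU, Tyr): 1 synonymous substitution.
Total: 3 + 3 + 1 = 7.

7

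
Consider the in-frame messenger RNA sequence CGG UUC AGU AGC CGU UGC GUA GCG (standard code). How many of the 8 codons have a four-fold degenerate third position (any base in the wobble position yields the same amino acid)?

4

Codon 1 CGG (Arg): third position 4-fold.
Codon 2 UUC (Phe): third position 2-fold.
Codon 3 AGU (Ser): third position 2-fold.
Codon 4 AGC (Ser): third position 2-fold.
Codon 5 CGU (Arg): third position 4-fold.
Codon 6 UGC (Cys): third position 2-fold.
Codon 7 GUA (Val): third position 4-fold.
Codon 8 GCG (Ala): third position 4-fold.
Four-fold degenerate third positions: 4.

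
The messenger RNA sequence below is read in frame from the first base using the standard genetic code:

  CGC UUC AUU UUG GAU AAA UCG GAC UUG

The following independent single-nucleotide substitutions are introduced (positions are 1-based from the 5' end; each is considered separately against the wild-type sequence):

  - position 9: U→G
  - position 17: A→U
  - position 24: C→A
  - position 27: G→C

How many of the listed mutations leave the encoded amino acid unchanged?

0

Codon 3: AUU (Ile) → AUG (Met) — missense.
Codon 6: AAA (Lys) → AUA (Ile) — missense.
Codon 8: GAC (Asp) → GAA (Glu) — missense.
Codon 9: UUG (Leu) → UUC (Phe) — missense.
Synonymous: 0 of 4.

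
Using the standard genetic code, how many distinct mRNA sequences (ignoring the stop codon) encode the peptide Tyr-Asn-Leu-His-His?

96

Tyr: 2 codons.
Asn: 2 codons.
Leu: 6 codons.
His: 2 codons.
His: 2 codons.
2 × 2 × 6 × 2 × 2 = 96.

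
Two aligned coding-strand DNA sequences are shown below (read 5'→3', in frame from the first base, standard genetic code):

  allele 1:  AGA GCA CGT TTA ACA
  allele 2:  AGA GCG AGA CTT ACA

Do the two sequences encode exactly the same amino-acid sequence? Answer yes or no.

Codon 1: AGA Arg / AGA Arg — identical.
Codon 2: GCA Ala / GCG Ala — synonymous.
Codon 3: CGT Arg / AGA Arg — synonymous.
Codon 4: TTA Leu / CTT Leu — synonymous.
Codon 5: ACA Thr / ACA Thr — identical.
Nonsynonymous differences: 0 → same protein.

yes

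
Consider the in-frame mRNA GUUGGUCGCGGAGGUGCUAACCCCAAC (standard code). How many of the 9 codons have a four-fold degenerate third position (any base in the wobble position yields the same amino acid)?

7

Codon 1 GUU (Val): third position 4-fold.
Codon 2 GGU (Gly): third position 4-fold.
Codon 3 CGC (Arg): third position 4-fold.
Codon 4 GGA (Gly): third position 4-fold.
Codon 5 GGU (Gly): third position 4-fold.
Codon 6 GCU (Ala): third position 4-fold.
Codon 7 AAC (Asn): third position 2-fold.
Codon 8 CCC (Pro): third position 4-fold.
Codon 9 AAC (Asn): third position 2-fold.
Four-fold degenerate third positions: 7.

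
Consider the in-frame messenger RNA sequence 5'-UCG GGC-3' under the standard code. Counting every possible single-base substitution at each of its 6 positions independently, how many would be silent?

Codon 1 (UCG, Ser): 3 synonymous substitutions.
Codon 2 (GGC, Gly): 3 synonymous substitutions.
Total: 3 + 3 = 6.

6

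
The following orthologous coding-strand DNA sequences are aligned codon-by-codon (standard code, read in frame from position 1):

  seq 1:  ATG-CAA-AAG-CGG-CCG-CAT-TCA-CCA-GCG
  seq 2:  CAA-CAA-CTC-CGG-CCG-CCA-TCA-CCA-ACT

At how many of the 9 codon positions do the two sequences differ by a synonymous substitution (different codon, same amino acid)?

Codon 1: ATG Met / CAA Gln — nonsynonymous.
Codon 2: CAA Gln / CAA Gln — identical.
Codon 3: AAG Lys / CTC Leu — nonsynonymous.
Codon 4: CGG Arg / CGG Arg — identical.
Codon 5: CCG Pro / CCG Pro — identical.
Codon 6: CAT His / CCA Pro — nonsynonymous.
Codon 7: TCA Ser / TCA Ser — identical.
Codon 8: CCA Pro / CCA Pro — identical.
Codon 9: GCG Ala / ACT Thr — nonsynonymous.
Synonymous differences: 0.

0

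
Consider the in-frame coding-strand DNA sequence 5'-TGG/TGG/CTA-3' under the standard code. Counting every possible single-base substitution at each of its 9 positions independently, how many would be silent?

Codon 1 (TGG, Trp): 0 synonymous substitutions.
Codon 2 (TGG, Trp): 0 synonymous substitutions.
Codon 3 (CTA, Leu): 4 synonymous substitutions.
Total: 0 + 0 + 4 = 4.

4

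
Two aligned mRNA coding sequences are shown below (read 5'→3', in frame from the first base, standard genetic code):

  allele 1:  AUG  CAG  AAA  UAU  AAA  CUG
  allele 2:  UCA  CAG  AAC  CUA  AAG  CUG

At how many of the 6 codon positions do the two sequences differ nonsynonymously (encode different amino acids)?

Codon 1: AUG Met / UCA Ser — nonsynonymous.
Codon 2: CAG Gln / CAG Gln — identical.
Codon 3: AAA Lys / AAC Asn — nonsynonymous.
Codon 4: UAU Tyr / CUA Leu — nonsynonymous.
Codon 5: AAA Lys / AAG Lys — synonymous.
Codon 6: CUG Leu / CUG Leu — identical.
Nonsynonymous differences: 3.

3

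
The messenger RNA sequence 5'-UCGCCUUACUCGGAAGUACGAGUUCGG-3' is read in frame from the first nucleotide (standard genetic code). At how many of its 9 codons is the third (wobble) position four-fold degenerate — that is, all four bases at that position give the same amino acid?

Codon 1 UCG (Ser): third position 4-fold.
Codon 2 CCU (Pro): third position 4-fold.
Codon 3 UAC (Tyr): third position 2-fold.
Codon 4 UCG (Ser): third position 4-fold.
Codon 5 GAA (Glu): third position 2-fold.
Codon 6 GUA (Val): third position 4-fold.
Codon 7 CGA (Arg): third position 4-fold.
Codon 8 GUU (Val): third position 4-fold.
Codon 9 CGG (Arg): third position 4-fold.
Four-fold degenerate third positions: 7.

7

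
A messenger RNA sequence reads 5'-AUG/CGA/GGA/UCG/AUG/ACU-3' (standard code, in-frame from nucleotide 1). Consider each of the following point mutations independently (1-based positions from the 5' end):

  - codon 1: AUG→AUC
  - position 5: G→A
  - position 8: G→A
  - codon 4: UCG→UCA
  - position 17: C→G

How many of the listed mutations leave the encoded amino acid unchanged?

1

Codon 1: AUG (Met) → AUC (Ile) — missense.
Codon 2: CGA (Arg) → CAA (Gln) — missense.
Codon 3: GGA (Gly) → GAA (Glu) — missense.
Codon 4: UCG (Ser) → UCA (Ser) — synonymous.
Codon 6: ACU (Thr) → AGU (Ser) — missense.
Synonymous: 1 of 5.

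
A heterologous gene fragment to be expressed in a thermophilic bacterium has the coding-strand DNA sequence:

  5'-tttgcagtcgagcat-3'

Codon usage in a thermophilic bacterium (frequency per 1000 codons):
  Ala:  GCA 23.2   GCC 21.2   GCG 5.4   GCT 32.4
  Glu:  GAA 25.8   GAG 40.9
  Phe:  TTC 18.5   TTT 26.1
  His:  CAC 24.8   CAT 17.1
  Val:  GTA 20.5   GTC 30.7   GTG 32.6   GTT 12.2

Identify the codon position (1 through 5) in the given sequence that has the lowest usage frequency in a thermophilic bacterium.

5

Codon 1 TTT (Phe): 26.1 per 1000.
Codon 2 GCA (Ala): 23.2 per 1000.
Codon 3 GTC (Val): 30.7 per 1000.
Codon 4 GAG (Glu): 40.9 per 1000.
Codon 5 CAT (His): 17.1 per 1000.
Lowest frequency is 17.1 at codon 5.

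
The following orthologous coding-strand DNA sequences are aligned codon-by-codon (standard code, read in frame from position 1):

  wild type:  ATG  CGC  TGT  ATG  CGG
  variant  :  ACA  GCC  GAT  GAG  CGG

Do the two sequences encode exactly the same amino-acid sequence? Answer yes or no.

Codon 1: ATG Met / ACA Thr — nonsynonymous.
Codon 2: CGC Arg / GCC Ala — nonsynonymous.
Codon 3: TGT Cys / GAT Asp — nonsynonymous.
Codon 4: ATG Met / GAG Glu — nonsynonymous.
Codon 5: CGG Arg / CGG Arg — identical.
Nonsynonymous differences: 4 → different protein.

no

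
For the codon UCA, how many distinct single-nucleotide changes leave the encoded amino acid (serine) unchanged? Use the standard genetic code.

3

Position 1: none → 0 synonymous.
Position 2: none → 0 synonymous.
Position 3: UCU, UCC, UCG → 3 synonymous.
Total: 0 + 0 + 3 = 3.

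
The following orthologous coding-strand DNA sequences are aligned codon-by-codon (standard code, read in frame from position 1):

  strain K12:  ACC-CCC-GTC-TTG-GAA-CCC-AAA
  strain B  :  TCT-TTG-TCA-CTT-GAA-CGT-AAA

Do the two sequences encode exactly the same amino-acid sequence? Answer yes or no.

Codon 1: ACC Thr / TCT Ser — nonsynonymous.
Codon 2: CCC Pro / TTG Leu — nonsynonymous.
Codon 3: GTC Val / TCA Ser — nonsynonymous.
Codon 4: TTG Leu / CTT Leu — synonymous.
Codon 5: GAA Glu / GAA Glu — identical.
Codon 6: CCC Pro / CGT Arg — nonsynonymous.
Codon 7: AAA Lys / AAA Lys — identical.
Nonsynonymous differences: 4 → different protein.

no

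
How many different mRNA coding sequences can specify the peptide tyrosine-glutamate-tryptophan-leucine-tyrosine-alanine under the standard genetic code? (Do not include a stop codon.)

Tyr: 2 codons.
Glu: 2 codons.
Trp: 1 codon.
Leu: 6 codons.
Tyr: 2 codons.
Ala: 4 codons.
2 × 2 × 1 × 6 × 2 × 4 = 192.

192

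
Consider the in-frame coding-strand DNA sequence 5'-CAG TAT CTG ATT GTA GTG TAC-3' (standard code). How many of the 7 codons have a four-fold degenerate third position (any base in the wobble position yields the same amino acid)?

Codon 1 CAG (Gln): third position 2-fold.
Codon 2 TAT (Tyr): third position 2-fold.
Codon 3 CTG (Leu): third position 4-fold.
Codon 4 ATT (Ile): third position 3-fold.
Codon 5 GTA (Val): third position 4-fold.
Codon 6 GTG (Val): third position 4-fold.
Codon 7 TAC (Tyr): third position 2-fold.
Four-fold degenerate third positions: 3.

3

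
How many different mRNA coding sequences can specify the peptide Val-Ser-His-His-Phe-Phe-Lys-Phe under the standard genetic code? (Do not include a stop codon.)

1536

Val: 4 codons.
Ser: 6 codons.
His: 2 codons.
His: 2 codons.
Phe: 2 codons.
Phe: 2 codons.
Lys: 2 codons.
Phe: 2 codons.
4 × 6 × 2 × 2 × 2 × 2 × 2 × 2 = 1536.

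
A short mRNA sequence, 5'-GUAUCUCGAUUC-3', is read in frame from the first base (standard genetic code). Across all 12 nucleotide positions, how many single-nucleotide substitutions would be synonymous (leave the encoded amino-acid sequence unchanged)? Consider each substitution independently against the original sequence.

Codon 1 (GUA, Val): 3 synonymous substitutions.
Codon 2 (UCU, Ser): 3 synonymous substitutions.
Codon 3 (CGA, Arg): 4 synonymous substitutions.
Codon 4 (UUC, Phe): 1 synonymous substitution.
Total: 3 + 3 + 4 + 1 = 11.

11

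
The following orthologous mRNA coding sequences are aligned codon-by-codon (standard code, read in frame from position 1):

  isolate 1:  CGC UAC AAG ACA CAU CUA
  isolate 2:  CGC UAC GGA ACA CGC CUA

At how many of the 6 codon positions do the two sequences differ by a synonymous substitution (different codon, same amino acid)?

0

Codon 1: CGC Arg / CGC Arg — identical.
Codon 2: UAC Tyr / UAC Tyr — identical.
Codon 3: AAG Lys / GGA Gly — nonsynonymous.
Codon 4: ACA Thr / ACA Thr — identical.
Codon 5: CAU His / CGC Arg — nonsynonymous.
Codon 6: CUA Leu / CUA Leu — identical.
Synonymous differences: 0.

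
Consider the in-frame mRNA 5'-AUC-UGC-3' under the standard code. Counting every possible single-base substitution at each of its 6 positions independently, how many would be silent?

Codon 1 (AUC, Ile): 2 synonymous substitutions.
Codon 2 (UGC, Cys): 1 synonymous substitution.
Total: 2 + 1 = 3.

3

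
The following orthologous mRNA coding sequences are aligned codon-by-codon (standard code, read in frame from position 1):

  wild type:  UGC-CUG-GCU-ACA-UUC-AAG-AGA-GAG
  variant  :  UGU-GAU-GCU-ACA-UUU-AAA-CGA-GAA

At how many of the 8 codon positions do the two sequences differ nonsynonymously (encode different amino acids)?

1

Codon 1: UGC Cys / UGU Cys — synonymous.
Codon 2: CUG Leu / GAU Asp — nonsynonymous.
Codon 3: GCU Ala / GCU Ala — identical.
Codon 4: ACA Thr / ACA Thr — identical.
Codon 5: UUC Phe / UUU Phe — synonymous.
Codon 6: AAG Lys / AAA Lys — synonymous.
Codon 7: AGA Arg / CGA Arg — synonymous.
Codon 8: GAG Glu / GAA Glu — synonymous.
Nonsynonymous differences: 1.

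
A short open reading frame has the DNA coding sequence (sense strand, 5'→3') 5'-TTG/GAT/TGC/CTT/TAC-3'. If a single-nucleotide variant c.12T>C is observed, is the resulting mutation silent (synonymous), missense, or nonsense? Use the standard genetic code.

Position 12 falls in codon 4: CTT → Leu.
After the substitution the codon is CTC → Leu.
Both encode Leu, so the change is synonymous.

silent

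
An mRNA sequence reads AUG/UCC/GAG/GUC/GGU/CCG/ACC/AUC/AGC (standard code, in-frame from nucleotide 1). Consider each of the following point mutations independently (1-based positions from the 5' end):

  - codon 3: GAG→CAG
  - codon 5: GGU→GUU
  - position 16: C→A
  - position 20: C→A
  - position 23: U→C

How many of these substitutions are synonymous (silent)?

Codon 3: GAG (Glu) → CAG (Gln) — missense.
Codon 5: GGU (Gly) → GUU (Val) — missense.
Codon 6: CCG (Pro) → ACG (Thr) — missense.
Codon 7: ACC (Thr) → AAC (Asn) — missense.
Codon 8: AUC (Ile) → ACC (Thr) — missense.
Synonymous: 0 of 5.

0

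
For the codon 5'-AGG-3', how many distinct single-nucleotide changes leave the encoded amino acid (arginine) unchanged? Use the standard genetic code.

Position 1: CGG → 1 synonymous.
Position 2: none → 0 synonymous.
Position 3: AGA → 1 synonymous.
Total: 1 + 0 + 1 = 2.

2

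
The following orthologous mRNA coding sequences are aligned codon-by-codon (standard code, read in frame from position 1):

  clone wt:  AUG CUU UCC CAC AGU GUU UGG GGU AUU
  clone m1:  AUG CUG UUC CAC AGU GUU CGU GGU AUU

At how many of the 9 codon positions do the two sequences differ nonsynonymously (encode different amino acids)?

Codon 1: AUG Met / AUG Met — identical.
Codon 2: CUU Leu / CUG Leu — synonymous.
Codon 3: UCC Ser / UUC Phe — nonsynonymous.
Codon 4: CAC His / CAC His — identical.
Codon 5: AGU Ser / AGU Ser — identical.
Codon 6: GUU Val / GUU Val — identical.
Codon 7: UGG Trp / CGU Arg — nonsynonymous.
Codon 8: GGU Gly / GGU Gly — identical.
Codon 9: AUU Ile / AUU Ile — identical.
Nonsynonymous differences: 2.

2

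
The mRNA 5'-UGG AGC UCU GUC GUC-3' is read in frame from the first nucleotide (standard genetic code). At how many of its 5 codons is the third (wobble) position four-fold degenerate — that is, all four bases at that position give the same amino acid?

Codon 1 UGG (Trp): third position 1-fold.
Codon 2 AGC (Ser): third position 2-fold.
Codon 3 UCU (Ser): third position 4-fold.
Codon 4 GUC (Val): third position 4-fold.
Codon 5 GUC (Val): third position 4-fold.
Four-fold degenerate third positions: 3.

3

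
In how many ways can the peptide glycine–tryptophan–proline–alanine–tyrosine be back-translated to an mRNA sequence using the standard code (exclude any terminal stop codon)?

Gly: 4 codons.
Trp: 1 codon.
Pro: 4 codons.
Ala: 4 codons.
Tyr: 2 codons.
4 × 1 × 4 × 4 × 2 = 128.

128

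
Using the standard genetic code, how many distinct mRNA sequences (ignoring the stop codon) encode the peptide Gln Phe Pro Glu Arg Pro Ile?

Gln: 2 codons.
Phe: 2 codons.
Pro: 4 codons.
Glu: 2 codons.
Arg: 6 codons.
Pro: 4 codons.
Ile: 3 codons.
2 × 2 × 4 × 2 × 6 × 4 × 3 = 2304.

2304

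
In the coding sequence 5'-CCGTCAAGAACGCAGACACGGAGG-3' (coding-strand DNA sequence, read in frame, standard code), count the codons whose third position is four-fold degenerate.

Codon 1 CCG (Pro): third position 4-fold.
Codon 2 TCA (Ser): third position 4-fold.
Codon 3 AGA (Arg): third position 2-fold.
Codon 4 ACG (Thr): third position 4-fold.
Codon 5 CAG (Gln): third position 2-fold.
Codon 6 ACA (Thr): third position 4-fold.
Codon 7 CGG (Arg): third position 4-fold.
Codon 8 AGG (Arg): third position 2-fold.
Four-fold degenerate third positions: 5.

5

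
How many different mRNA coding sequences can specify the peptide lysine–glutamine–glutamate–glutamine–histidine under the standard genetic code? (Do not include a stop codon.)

32

Lys: 2 codons.
Gln: 2 codons.
Glu: 2 codons.
Gln: 2 codons.
His: 2 codons.
2 × 2 × 2 × 2 × 2 = 32.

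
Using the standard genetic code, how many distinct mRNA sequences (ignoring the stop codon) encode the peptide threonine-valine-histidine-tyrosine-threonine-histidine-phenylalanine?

Thr: 4 codons.
Val: 4 codons.
His: 2 codons.
Tyr: 2 codons.
Thr: 4 codons.
His: 2 codons.
Phe: 2 codons.
4 × 4 × 2 × 2 × 4 × 2 × 2 = 1024.

1024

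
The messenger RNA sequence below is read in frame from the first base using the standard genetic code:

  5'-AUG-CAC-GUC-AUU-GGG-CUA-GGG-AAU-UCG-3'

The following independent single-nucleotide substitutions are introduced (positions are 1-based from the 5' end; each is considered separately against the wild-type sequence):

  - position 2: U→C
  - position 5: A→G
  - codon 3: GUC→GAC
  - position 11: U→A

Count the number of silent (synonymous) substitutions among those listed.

Codon 1: AUG (Met) → ACG (Thr) — missense.
Codon 2: CAC (His) → CGC (Arg) — missense.
Codon 3: GUC (Val) → GAC (Asp) — missense.
Codon 4: AUU (Ile) → AAU (Asn) — missense.
Synonymous: 0 of 4.

0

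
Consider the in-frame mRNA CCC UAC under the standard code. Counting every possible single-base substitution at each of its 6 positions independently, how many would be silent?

4

Codon 1 (CCC, Pro): 3 synonymous substitutions.
Codon 2 (UAC, Tyr): 1 synonymous substitution.
Total: 3 + 1 = 4.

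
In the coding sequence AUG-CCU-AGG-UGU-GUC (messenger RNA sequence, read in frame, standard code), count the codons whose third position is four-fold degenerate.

2

Codon 1 AUG (Met): third position 1-fold.
Codon 2 CCU (Pro): third position 4-fold.
Codon 3 AGG (Arg): third position 2-fold.
Codon 4 UGU (Cys): third position 2-fold.
Codon 5 GUC (Val): third position 4-fold.
Four-fold degenerate third positions: 2.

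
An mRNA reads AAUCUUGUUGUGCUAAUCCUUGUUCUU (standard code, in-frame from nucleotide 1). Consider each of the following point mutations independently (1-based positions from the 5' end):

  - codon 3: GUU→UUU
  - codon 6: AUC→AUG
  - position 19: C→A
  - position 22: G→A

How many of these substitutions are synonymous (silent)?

0

Codon 3: GUU (Val) → UUU (Phe) — missense.
Codon 6: AUC (Ile) → AUG (Met) — missense.
Codon 7: CUU (Leu) → AUU (Ile) — missense.
Codon 8: GUU (Val) → AUU (Ile) — missense.
Synonymous: 0 of 4.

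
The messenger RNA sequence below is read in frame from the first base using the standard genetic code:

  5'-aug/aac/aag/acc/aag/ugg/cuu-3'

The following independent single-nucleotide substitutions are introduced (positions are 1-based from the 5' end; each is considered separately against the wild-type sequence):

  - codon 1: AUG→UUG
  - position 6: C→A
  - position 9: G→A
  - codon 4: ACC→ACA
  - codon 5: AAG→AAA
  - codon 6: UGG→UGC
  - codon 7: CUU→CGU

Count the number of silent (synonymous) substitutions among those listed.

3

Codon 1: AUG (Met) → UUG (Leu) — missense.
Codon 2: AAC (Asn) → AAA (Lys) — missense.
Codon 3: AAG (Lys) → AAA (Lys) — synonymous.
Codon 4: ACC (Thr) → ACA (Thr) — synonymous.
Codon 5: AAG (Lys) → AAA (Lys) — synonymous.
Codon 6: UGG (Trp) → UGC (Cys) — missense.
Codon 7: CUU (Leu) → CGU (Arg) — missense.
Synonymous: 3 of 7.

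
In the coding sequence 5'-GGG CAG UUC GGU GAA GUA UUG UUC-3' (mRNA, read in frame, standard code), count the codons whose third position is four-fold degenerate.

Codon 1 GGG (Gly): third position 4-fold.
Codon 2 CAG (Gln): third position 2-fold.
Codon 3 UUC (Phe): third position 2-fold.
Codon 4 GGU (Gly): third position 4-fold.
Codon 5 GAA (Glu): third position 2-fold.
Codon 6 GUA (Val): third position 4-fold.
Codon 7 UUG (Leu): third position 2-fold.
Codon 8 UUC (Phe): third position 2-fold.
Four-fold degenerate third positions: 3.

3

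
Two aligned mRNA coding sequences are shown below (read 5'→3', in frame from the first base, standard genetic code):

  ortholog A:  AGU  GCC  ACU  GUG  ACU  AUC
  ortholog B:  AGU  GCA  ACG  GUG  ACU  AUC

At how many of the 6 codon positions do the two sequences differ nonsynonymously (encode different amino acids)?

Codon 1: AGU Ser / AGU Ser — identical.
Codon 2: GCC Ala / GCA Ala — synonymous.
Codon 3: ACU Thr / ACG Thr — synonymous.
Codon 4: GUG Val / GUG Val — identical.
Codon 5: ACU Thr / ACU Thr — identical.
Codon 6: AUC Ile / AUC Ile — identical.
Nonsynonymous differences: 0.

0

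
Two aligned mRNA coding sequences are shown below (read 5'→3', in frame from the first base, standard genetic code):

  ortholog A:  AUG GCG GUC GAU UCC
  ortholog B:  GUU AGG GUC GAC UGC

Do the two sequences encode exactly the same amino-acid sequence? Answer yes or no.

no

Codon 1: AUG Met / GUU Val — nonsynonymous.
Codon 2: GCG Ala / AGG Arg — nonsynonymous.
Codon 3: GUC Val / GUC Val — identical.
Codon 4: GAU Asp / GAC Asp — synonymous.
Codon 5: UCC Ser / UGC Cys — nonsynonymous.
Nonsynonymous differences: 3 → different protein.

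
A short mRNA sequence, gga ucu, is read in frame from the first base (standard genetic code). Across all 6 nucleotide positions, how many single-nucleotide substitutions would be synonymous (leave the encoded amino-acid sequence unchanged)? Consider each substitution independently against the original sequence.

Codon 1 (GGA, Gly): 3 synonymous substitutions.
Codon 2 (UCU, Ser): 3 synonymous substitutions.
Total: 3 + 3 = 6.

6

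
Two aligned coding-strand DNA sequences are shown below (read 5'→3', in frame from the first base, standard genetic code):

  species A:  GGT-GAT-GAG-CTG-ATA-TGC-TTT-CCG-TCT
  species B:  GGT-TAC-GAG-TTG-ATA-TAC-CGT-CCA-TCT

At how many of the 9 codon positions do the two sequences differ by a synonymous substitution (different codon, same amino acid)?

2

Codon 1: GGT Gly / GGT Gly — identical.
Codon 2: GAT Asp / TAC Tyr — nonsynonymous.
Codon 3: GAG Glu / GAG Glu — identical.
Codon 4: CTG Leu / TTG Leu — synonymous.
Codon 5: ATA Ile / ATA Ile — identical.
Codon 6: TGC Cys / TAC Tyr — nonsynonymous.
Codon 7: TTT Phe / CGT Arg — nonsynonymous.
Codon 8: CCG Pro / CCA Pro — synonymous.
Codon 9: TCT Ser / TCT Ser — identical.
Synonymous differences: 2.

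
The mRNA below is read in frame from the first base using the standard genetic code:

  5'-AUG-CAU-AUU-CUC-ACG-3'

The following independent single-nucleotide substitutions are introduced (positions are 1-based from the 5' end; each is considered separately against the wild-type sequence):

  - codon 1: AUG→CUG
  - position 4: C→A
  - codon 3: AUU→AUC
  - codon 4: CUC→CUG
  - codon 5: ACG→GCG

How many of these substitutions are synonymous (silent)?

2

Codon 1: AUG (Met) → CUG (Leu) — missense.
Codon 2: CAU (His) → AAU (Asn) — missense.
Codon 3: AUU (Ile) → AUC (Ile) — synonymous.
Codon 4: CUC (Leu) → CUG (Leu) — synonymous.
Codon 5: ACG (Thr) → GCG (Ala) — missense.
Synonymous: 2 of 5.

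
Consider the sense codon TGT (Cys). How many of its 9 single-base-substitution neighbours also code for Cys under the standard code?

Position 1: none → 0 synonymous.
Position 2: none → 0 synonymous.
Position 3: TGC → 1 synonymous.
Total: 0 + 0 + 1 = 1.

1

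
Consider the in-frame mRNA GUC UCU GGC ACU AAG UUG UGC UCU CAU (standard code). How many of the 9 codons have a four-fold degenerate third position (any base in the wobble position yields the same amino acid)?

5

Codon 1 GUC (Val): third position 4-fold.
Codon 2 UCU (Ser): third position 4-fold.
Codon 3 GGC (Gly): third position 4-fold.
Codon 4 ACU (Thr): third position 4-fold.
Codon 5 AAG (Lys): third position 2-fold.
Codon 6 UUG (Leu): third position 2-fold.
Codon 7 UGC (Cys): third position 2-fold.
Codon 8 UCU (Ser): third position 4-fold.
Codon 9 CAU (His): third position 2-fold.
Four-fold degenerate third positions: 5.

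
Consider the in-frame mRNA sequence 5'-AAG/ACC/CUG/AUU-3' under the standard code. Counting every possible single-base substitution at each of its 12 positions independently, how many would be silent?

10

Codon 1 (AAG, Lys): 1 synonymous substitution.
Codon 2 (ACC, Thr): 3 synonymous substitutions.
Codon 3 (CUG, Leu): 4 synonymous substitutions.
Codon 4 (AUU, Ile): 2 synonymous substitutions.
Total: 1 + 3 + 4 + 2 = 10.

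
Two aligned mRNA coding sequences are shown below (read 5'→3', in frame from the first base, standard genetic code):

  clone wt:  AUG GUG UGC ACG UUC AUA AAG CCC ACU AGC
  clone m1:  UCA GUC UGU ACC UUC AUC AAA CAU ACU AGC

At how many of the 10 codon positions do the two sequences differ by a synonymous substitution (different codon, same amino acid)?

5

Codon 1: AUG Met / UCA Ser — nonsynonymous.
Codon 2: GUG Val / GUC Val — synonymous.
Codon 3: UGC Cys / UGU Cys — synonymous.
Codon 4: ACG Thr / ACC Thr — synonymous.
Codon 5: UUC Phe / UUC Phe — identical.
Codon 6: AUA Ile / AUC Ile — synonymous.
Codon 7: AAG Lys / AAA Lys — synonymous.
Codon 8: CCC Pro / CAU His — nonsynonymous.
Codon 9: ACU Thr / ACU Thr — identical.
Codon 10: AGC Ser / AGC Ser — identical.
Synonymous differences: 5.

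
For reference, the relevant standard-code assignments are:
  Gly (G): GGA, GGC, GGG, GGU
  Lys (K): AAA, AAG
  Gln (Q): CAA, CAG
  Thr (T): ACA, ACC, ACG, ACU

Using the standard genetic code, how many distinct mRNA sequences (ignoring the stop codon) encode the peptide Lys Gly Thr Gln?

Lys: 2 codons.
Gly: 4 codons.
Thr: 4 codons.
Gln: 2 codons.
2 × 4 × 4 × 2 = 64.

64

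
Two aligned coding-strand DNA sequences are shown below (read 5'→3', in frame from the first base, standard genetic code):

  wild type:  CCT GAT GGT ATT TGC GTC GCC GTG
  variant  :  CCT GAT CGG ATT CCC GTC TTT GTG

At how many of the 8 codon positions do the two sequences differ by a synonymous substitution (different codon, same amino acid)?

Codon 1: CCT Pro / CCT Pro — identical.
Codon 2: GAT Asp / GAT Asp — identical.
Codon 3: GGT Gly / CGG Arg — nonsynonymous.
Codon 4: ATT Ile / ATT Ile — identical.
Codon 5: TGC Cys / CCC Pro — nonsynonymous.
Codon 6: GTC Val / GTC Val — identical.
Codon 7: GCC Ala / TTT Phe — nonsynonymous.
Codon 8: GTG Val / GTG Val — identical.
Synonymous differences: 0.

0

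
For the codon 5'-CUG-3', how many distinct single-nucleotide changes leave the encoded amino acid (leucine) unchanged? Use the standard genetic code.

4

Position 1: UUG → 1 synonymous.
Position 2: none → 0 synonymous.
Position 3: CUU, CUC, CUA → 3 synonymous.
Total: 1 + 0 + 3 = 4.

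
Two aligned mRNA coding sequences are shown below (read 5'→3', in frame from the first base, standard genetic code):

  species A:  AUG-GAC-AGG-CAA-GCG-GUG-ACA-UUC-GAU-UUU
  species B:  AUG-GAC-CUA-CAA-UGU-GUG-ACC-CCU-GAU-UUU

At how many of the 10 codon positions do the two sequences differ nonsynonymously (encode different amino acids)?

Codon 1: AUG Met / AUG Met — identical.
Codon 2: GAC Asp / GAC Asp — identical.
Codon 3: AGG Arg / CUA Leu — nonsynonymous.
Codon 4: CAA Gln / CAA Gln — identical.
Codon 5: GCG Ala / UGU Cys — nonsynonymous.
Codon 6: GUG Val / GUG Val — identical.
Codon 7: ACA Thr / ACC Thr — synonymous.
Codon 8: UUC Phe / CCU Pro — nonsynonymous.
Codon 9: GAU Asp / GAU Asp — identical.
Codon 10: UUU Phe / UUU Phe — identical.
Nonsynonymous differences: 3.

3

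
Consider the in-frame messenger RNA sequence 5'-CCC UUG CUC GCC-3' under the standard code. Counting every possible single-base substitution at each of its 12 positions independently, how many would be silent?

Codon 1 (CCC, Pro): 3 synonymous substitutions.
Codon 2 (UUG, Leu): 2 synonymous substitutions.
Codon 3 (CUC, Leu): 3 synonymous substitutions.
Codon 4 (GCC, Ala): 3 synonymous substitutions.
Total: 3 + 2 + 3 + 3 = 11.

11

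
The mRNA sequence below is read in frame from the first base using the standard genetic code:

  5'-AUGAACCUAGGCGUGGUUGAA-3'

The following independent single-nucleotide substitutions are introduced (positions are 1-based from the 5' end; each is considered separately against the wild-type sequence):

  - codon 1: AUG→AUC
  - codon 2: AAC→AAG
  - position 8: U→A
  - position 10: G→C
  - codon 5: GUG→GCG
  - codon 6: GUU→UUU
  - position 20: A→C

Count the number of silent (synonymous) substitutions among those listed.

Codon 1: AUG (Met) → AUC (Ile) — missense.
Codon 2: AAC (Asn) → AAG (Lys) — missense.
Codon 3: CUA (Leu) → CAA (Gln) — missense.
Codon 4: GGC (Gly) → CGC (Arg) — missense.
Codon 5: GUG (Val) → GCG (Ala) — missense.
Codon 6: GUU (Val) → UUU (Phe) — missense.
Codon 7: GAA (Glu) → GCA (Ala) — missense.
Synonymous: 0 of 7.

0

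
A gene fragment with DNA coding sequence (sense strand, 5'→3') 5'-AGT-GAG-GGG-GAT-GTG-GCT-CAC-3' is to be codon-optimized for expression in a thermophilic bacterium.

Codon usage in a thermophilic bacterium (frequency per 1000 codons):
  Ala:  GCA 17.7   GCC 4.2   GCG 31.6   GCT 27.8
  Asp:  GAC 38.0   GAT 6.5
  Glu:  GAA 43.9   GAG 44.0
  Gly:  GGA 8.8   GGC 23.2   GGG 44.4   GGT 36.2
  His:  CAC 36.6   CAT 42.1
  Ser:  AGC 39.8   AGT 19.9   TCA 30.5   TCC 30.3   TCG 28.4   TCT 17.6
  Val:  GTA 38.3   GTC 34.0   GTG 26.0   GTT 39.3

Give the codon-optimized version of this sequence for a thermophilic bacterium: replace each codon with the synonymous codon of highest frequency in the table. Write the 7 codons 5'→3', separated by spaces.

AGC GAG GGG GAC GTT GCG CAT

Codon 1 (Ser): best is AGC at 39.8.
Codon 2 (Glu): best is GAG at 44.0.
Codon 3 (Gly): best is GGG at 44.4.
Codon 4 (Asp): best is GAC at 38.0.
Codon 5 (Val): best is GTT at 39.3.
Codon 6 (Ala): best is GCG at 31.6.
Codon 7 (His): best is CAT at 42.1.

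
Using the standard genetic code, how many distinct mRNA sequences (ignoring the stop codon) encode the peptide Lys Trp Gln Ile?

Lys: 2 codons.
Trp: 1 codon.
Gln: 2 codons.
Ile: 3 codons.
2 × 1 × 2 × 3 = 12.

12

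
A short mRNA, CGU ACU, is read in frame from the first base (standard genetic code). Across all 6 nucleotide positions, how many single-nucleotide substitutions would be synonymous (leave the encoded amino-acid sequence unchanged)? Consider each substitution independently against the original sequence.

6

Codon 1 (CGU, Arg): 3 synonymous substitutions.
Codon 2 (ACU, Thr): 3 synonymous substitutions.
Total: 3 + 3 = 6.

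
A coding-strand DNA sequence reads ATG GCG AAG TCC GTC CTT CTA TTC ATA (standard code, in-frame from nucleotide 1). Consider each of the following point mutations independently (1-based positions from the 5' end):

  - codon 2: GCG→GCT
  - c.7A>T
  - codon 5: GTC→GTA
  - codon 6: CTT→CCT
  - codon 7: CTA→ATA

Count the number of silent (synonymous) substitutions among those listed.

2

Codon 2: GCG (Ala) → GCT (Ala) — synonymous.
Codon 3: AAG (Lys) → TAG (Stop) — nonsense.
Codon 5: GTC (Val) → GTA (Val) — synonymous.
Codon 6: CTT (Leu) → CCT (Pro) — missense.
Codon 7: CTA (Leu) → ATA (Ile) — missense.
Synonymous: 2 of 5.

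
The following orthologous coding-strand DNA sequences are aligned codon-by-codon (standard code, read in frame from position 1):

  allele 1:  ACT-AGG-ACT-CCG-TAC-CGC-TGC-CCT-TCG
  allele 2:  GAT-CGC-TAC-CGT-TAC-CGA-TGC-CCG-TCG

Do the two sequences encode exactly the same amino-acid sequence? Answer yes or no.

Codon 1: ACT Thr / GAT Asp — nonsynonymous.
Codon 2: AGG Arg / CGC Arg — synonymous.
Codon 3: ACT Thr / TAC Tyr — nonsynonymous.
Codon 4: CCG Pro / CGT Arg — nonsynonymous.
Codon 5: TAC Tyr / TAC Tyr — identical.
Codon 6: CGC Arg / CGA Arg — synonymous.
Codon 7: TGC Cys / TGC Cys — identical.
Codon 8: CCT Pro / CCG Pro — synonymous.
Codon 9: TCG Ser / TCG Ser — identical.
Nonsynonymous differences: 3 → different protein.

no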